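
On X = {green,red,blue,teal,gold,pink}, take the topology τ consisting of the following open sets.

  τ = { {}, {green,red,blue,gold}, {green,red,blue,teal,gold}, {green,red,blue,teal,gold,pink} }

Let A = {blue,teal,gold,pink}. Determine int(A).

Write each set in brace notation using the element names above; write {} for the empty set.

{}

open subsets of A: {}; so int(A) = {}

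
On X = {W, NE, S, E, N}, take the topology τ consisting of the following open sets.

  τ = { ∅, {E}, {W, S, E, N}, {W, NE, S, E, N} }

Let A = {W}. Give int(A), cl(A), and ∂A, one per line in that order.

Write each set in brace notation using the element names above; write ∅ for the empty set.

int(A) = ∅
cl(A)  = {W, NE, S, N}
∂A     = {W, NE, S, N}

open subsets of A: ∅; so int(A) = ∅
closure: X∖int(X∖A) = X∖{E} = {W, NE, S, N}
∂A = {W, NE, S, N} minus ∅ = {W, NE, S, N}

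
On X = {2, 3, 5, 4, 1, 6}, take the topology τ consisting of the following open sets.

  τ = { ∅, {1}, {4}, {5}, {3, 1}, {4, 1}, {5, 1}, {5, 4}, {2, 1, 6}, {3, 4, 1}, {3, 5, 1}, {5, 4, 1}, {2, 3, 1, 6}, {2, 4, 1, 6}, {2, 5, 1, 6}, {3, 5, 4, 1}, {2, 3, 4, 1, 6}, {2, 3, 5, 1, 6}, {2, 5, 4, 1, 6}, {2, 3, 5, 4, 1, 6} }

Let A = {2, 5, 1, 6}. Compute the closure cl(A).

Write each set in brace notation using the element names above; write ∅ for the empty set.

{2, 3, 5, 1, 6}

complement {3, 4}; its interior {4}; cl(A) = X∖{4} = {2, 3, 5, 1, 6}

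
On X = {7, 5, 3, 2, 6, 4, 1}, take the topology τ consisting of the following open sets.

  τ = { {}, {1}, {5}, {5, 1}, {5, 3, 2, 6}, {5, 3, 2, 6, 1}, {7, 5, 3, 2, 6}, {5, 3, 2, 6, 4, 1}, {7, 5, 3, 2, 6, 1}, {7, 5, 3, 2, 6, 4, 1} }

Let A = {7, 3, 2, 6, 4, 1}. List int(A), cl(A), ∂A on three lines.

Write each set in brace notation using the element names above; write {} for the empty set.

int(A) = {1}
cl(A)  = {7, 3, 2, 6, 4, 1}
∂A     = {7, 3, 2, 6, 4}

open subsets of A: {}, {1}; so int(A) = {1}
closure: X∖int(X∖A) = X∖{5} = {7, 3, 2, 6, 4, 1}
∂A = {7, 3, 2, 6, 4, 1} minus {1} = {7, 3, 2, 6, 4}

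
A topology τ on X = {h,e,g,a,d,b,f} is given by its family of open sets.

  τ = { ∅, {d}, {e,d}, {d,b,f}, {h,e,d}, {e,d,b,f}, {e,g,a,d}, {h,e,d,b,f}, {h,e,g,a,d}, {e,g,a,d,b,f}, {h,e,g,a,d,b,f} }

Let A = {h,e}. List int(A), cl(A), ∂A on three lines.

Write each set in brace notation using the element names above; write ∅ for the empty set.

open subsets of A: ∅; so int(A) = ∅
closure: X∖int(X∖A) = X∖{d,b,f} = {h,e,g,a}
∂A = {h,e,g,a} minus ∅ = {h,e,g,a}

int(A) = ∅
cl(A)  = {h,e,g,a}
∂A     = {h,e,g,a}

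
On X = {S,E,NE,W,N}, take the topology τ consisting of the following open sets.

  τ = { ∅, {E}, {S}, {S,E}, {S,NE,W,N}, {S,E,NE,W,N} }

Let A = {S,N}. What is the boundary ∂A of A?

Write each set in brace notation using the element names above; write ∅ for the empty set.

opens ⊆ A: ∅, {S}; union → int = {S}
complement {E,NE,W}; its interior {E}; cl(A) = X∖{E} = {S,NE,W,N}
boundary = {S,NE,W,N} ∖ {S} = {NE,W,N}

{NE,W,N}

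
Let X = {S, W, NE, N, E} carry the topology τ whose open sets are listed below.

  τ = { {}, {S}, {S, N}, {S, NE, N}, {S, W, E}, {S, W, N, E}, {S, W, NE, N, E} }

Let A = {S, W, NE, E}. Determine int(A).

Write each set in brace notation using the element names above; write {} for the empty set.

{S, W, E}

opens ⊆ A: {}, {S}, {S, W, E}; union → int = {S, W, E}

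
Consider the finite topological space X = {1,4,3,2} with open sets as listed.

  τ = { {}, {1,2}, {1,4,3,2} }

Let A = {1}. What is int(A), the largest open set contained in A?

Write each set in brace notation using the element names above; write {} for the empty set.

interior: largest open inside A is {} (from {})

{}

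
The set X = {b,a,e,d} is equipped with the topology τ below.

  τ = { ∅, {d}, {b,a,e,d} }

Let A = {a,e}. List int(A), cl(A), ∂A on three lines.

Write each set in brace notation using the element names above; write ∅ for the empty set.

interior: largest open inside A is ∅ (from ∅)
cl via duality: int({b,d}) = {d}, so X∖{d} = {b,a,e}
cl∖int = {b,a,e}

int(A) = ∅
cl(A)  = {b,a,e}
∂A     = {b,a,e}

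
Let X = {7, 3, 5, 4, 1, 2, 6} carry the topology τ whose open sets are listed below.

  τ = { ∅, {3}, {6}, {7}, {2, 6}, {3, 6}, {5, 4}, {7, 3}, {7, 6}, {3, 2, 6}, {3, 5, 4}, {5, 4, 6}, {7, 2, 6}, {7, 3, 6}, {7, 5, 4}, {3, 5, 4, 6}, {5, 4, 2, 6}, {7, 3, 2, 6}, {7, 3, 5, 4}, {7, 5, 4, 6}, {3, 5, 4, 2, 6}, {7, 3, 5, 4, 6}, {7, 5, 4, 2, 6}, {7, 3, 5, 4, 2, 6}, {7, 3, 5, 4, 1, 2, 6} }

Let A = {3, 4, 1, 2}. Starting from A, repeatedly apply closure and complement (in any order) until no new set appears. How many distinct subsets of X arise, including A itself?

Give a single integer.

12

closure: X∖int(X∖A) = X∖{7, 6} = {3, 5, 4, 1, 2}
Let k=closure and c=complement:
  1. A     = {3, 4, 1, 2}
  2. kA    = {3, 5, 4, 1, 2}
  3. cA    = {7, 5, 6}
  4. ckA   = {7, 6}
  5. kcA   = {7, 5, 4, 1, 2, 6}
  6. kckA  = {7, 1, 2, 6}
  7. ckcA  = {3}
  8. ckckA = {3, 5, 4}
  9. kckcA = {3, 1}
  10. kckckA = {3, 5, 4, 1}
  11. ckckcA = {7, 5, 4, 2, 6}
  12. ckckckA = {7, 2, 6}
— saturated at 12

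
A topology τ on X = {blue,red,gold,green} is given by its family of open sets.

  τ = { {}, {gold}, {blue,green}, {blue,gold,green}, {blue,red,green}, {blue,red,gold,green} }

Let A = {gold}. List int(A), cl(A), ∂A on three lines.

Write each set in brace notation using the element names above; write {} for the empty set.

opens ⊆ A: {}, {gold}; union → int = {gold}
complement {blue,red,green}; its interior {blue,red,green}; cl(A) = X∖{blue,red,green} = {gold}
boundary = {gold} ∖ {gold} = {}

int(A) = {gold}
cl(A)  = {gold}
∂A     = {}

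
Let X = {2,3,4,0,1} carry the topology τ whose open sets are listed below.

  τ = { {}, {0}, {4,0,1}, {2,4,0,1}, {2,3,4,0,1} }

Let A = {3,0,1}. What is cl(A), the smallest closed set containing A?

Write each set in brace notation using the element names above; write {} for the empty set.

{2,3,4,0,1}

X∖A={2,4}, int(X∖A)={}, hence cl(A)={2,3,4,0,1}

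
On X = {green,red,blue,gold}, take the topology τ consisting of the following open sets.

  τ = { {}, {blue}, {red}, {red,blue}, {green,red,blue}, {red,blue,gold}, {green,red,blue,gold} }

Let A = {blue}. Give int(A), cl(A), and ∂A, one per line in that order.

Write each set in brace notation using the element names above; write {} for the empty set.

interior: largest open inside A is {blue} (from {}, {blue})
cl via duality: int({green,red,gold}) = {red}, so X∖{red} = {green,blue,gold}
cl∖int = {green,gold}

int(A) = {blue}
cl(A)  = {green,blue,gold}
∂A     = {green,gold}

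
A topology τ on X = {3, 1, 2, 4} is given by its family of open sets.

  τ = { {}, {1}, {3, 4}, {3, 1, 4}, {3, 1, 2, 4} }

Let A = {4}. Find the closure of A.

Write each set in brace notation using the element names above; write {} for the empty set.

complement {3, 1, 2}; its interior {1}; cl(A) = X∖{1} = {3, 2, 4}

{3, 2, 4}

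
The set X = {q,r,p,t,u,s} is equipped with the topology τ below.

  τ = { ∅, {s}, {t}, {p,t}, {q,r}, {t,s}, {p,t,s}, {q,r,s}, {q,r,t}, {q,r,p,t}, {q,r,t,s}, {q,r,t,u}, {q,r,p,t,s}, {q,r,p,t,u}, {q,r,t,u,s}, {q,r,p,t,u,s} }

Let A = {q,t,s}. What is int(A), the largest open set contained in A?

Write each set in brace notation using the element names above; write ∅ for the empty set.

opens ⊆ A: ∅, {t}, {s}, {t,s}; union → int = {t,s}

{t,s}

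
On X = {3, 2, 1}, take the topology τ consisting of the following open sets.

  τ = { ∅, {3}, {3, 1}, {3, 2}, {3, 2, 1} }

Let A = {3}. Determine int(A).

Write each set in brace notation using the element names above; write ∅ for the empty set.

{3}

U open, U⊆A: ∅, {3}. int(A) = ⋃ = {3}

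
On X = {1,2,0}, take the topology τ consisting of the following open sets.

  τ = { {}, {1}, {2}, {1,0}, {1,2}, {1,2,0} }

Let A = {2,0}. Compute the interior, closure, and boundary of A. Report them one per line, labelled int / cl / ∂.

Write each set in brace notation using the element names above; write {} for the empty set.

open subsets of A: {}, {2}; so int(A) = {2}
closure: X∖int(X∖A) = X∖{1} = {2,0}
∂A = {2,0} minus {2} = {0}

int(A) = {2}
cl(A)  = {2,0}
∂A     = {0}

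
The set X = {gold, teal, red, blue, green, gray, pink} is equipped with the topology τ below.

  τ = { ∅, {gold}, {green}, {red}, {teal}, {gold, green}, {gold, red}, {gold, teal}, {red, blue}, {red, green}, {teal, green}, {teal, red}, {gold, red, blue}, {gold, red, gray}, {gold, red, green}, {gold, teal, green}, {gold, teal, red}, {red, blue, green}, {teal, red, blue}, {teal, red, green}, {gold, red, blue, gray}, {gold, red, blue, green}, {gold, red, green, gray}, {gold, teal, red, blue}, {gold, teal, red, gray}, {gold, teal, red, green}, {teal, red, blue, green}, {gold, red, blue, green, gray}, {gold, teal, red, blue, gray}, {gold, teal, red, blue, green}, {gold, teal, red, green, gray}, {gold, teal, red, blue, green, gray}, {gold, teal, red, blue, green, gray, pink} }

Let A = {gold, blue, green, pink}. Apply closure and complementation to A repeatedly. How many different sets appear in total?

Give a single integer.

X∖A={teal, red, gray}, int(X∖A)={teal, red}, hence cl(A)={gold, blue, green, gray, pink}
Orbit (k=closure, c=complement):
  1. A     = {gold, blue, green, pink}
  2. kA    = {gold, blue, green, gray, pink}
  3. cA    = {teal, red, gray}
  4. ckA   = {teal, red}
  5. kcA   = {teal, red, blue, gray, pink}
  6. ckcA  = {gold, green}
  7. kckcA = {gold, green, gray, pink}
  8. ckckcA = {teal, red, blue}
(closed under both — stop)

8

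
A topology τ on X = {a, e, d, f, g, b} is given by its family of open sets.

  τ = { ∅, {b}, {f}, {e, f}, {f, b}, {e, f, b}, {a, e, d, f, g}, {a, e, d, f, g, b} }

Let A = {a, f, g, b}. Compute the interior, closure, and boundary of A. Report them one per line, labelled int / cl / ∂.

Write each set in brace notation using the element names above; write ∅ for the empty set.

open subsets of A: ∅, {f}, {b}, {f, b}; so int(A) = {f, b}
closure: X∖int(X∖A) = X∖∅ = {a, e, d, f, g, b}
∂A = {a, e, d, f, g, b} minus {f, b} = {a, e, d, g}

int(A) = {f, b}
cl(A)  = {a, e, d, f, g, b}
∂A     = {a, e, d, g}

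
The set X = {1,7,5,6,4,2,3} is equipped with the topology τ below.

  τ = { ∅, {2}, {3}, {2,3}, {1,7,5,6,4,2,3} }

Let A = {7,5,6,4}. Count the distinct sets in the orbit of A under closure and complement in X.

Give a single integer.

6

X∖A={1,2,3}, int(X∖A)={2,3}, hence cl(A)={1,7,5,6,4}
Orbit (k=closure, c=complement):
  1. A     = {7,5,6,4}
  2. kA    = {1,7,5,6,4}
  3. cA    = {1,2,3}
  4. ckA   = {2,3}
  5. kcA   = {1,7,5,6,4,2,3}
  6. ckcA  = ∅
(closed under both — stop)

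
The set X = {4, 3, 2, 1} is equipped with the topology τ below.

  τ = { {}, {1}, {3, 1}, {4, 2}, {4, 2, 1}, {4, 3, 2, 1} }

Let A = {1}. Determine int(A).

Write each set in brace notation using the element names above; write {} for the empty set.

interior: largest open inside A is {1} (from {}, {1})

{1}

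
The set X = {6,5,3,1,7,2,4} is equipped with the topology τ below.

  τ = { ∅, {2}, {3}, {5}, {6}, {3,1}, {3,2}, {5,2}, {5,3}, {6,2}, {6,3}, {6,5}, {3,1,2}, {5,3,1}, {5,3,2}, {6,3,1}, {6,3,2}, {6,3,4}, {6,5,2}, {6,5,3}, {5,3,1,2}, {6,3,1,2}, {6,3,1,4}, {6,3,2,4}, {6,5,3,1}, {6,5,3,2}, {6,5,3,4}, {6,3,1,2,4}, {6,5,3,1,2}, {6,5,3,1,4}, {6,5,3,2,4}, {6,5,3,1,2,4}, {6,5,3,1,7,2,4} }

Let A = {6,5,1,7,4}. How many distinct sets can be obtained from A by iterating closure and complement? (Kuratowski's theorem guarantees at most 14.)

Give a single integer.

6

cl via duality: int({3,2}) = {3,2}, so X∖{3,2} = {6,5,1,7,4}
Write k for closure, c for complement:
  1. A     = {6,5,1,7,4}
  2. cA    = {3,2}
  3. kcA   = {3,1,7,2,4}
  4. ckcA  = {6,5}
  5. kckcA = {6,5,7,4}
  6. ckckcA = {3,1,2}
applying k or c yields no new set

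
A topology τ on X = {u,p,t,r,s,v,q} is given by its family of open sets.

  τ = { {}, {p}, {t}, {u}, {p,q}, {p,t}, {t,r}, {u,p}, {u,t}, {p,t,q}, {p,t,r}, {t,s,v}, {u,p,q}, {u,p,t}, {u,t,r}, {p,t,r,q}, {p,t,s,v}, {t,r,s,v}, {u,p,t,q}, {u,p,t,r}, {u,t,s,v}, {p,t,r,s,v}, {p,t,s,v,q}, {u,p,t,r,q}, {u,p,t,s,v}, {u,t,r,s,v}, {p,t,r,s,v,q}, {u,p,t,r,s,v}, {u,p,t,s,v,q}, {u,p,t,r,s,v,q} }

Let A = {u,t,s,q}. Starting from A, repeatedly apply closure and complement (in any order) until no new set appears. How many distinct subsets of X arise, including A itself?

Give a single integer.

X∖A={p,r,v}, int(X∖A)={p}, hence cl(A)={u,t,r,s,v,q}
Orbit (k=closure, c=complement):
  1. A     = {u,t,s,q}
  2. kA    = {u,t,r,s,v,q}
  3. cA    = {p,r,v}
  4. ckA   = {p}
  5. kcA   = {p,r,s,v,q}
  6. kckA  = {p,q}
  7. ckcA  = {u,t}
  8. ckckA = {u,t,r,s,v}
(closed under both — stop)

8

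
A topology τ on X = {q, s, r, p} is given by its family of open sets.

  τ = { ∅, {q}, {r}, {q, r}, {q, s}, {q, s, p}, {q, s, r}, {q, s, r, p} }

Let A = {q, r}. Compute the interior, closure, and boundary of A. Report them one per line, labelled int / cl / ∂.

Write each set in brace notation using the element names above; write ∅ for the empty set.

int(A) = {q, r}
cl(A)  = {q, s, r, p}
∂A     = {s, p}

open subsets of A: ∅, {q}, {r}, {q, r}; so int(A) = {q, r}
closure: X∖int(X∖A) = X∖∅ = {q, s, r, p}
∂A = {q, s, r, p} minus {q, r} = {s, p}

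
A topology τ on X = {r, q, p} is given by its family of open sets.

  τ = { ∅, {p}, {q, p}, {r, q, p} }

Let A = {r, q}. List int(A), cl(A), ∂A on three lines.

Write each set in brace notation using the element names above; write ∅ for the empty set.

int(A) = ∅
cl(A)  = {r, q}
∂A     = {r, q}

interior: largest open inside A is ∅ (from ∅)
cl via duality: int({p}) = {p}, so X∖{p} = {r, q}
cl∖int = {r, q}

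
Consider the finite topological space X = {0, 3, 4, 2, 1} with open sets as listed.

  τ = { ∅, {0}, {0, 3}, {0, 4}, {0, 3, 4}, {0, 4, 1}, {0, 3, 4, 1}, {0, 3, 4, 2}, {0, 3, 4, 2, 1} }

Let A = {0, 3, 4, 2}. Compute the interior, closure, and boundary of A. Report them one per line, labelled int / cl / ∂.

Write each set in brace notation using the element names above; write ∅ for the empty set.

int(A) = {0, 3, 4, 2}
cl(A)  = {0, 3, 4, 2, 1}
∂A     = {1}

open subsets of A: ∅, {0}, {0, 3}, {0, 4}, {0, 3, 4}, {0, 3, 4, 2}; so int(A) = {0, 3, 4, 2}
closure: X∖int(X∖A) = X∖∅ = {0, 3, 4, 2, 1}
∂A = {0, 3, 4, 2, 1} minus {0, 3, 4, 2} = {1}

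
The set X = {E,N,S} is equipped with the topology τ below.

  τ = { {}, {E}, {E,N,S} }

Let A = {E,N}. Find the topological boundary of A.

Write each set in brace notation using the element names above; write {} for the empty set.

{N,S}

U open, U⊆A: {}, {E}. int(A) = ⋃ = {E}
X∖A={S}, int(X∖A)={}, hence cl(A)={E,N,S}
∂A: remove int from cl → {N,S}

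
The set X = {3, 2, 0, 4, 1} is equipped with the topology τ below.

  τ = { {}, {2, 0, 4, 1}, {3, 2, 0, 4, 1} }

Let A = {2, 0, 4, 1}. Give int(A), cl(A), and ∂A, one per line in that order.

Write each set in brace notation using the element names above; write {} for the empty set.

int(A) = {2, 0, 4, 1}
cl(A)  = {3, 2, 0, 4, 1}
∂A     = {3}

opens ⊆ A: {}, {2, 0, 4, 1}; union → int = {2, 0, 4, 1}
complement {3}; its interior {}; cl(A) = X∖{} = {3, 2, 0, 4, 1}
boundary = {3, 2, 0, 4, 1} ∖ {2, 0, 4, 1} = {3}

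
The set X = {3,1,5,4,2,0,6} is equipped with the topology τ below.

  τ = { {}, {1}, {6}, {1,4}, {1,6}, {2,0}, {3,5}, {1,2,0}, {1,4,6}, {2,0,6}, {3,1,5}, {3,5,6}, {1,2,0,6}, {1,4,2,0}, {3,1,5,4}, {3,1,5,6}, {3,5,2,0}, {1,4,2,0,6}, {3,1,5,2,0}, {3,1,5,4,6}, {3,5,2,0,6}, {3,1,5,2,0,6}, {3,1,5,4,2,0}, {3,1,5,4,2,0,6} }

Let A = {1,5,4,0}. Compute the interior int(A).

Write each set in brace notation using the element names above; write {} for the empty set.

{1,4}

interior: largest open inside A is {1,4} (from {}, {1}, {1,4})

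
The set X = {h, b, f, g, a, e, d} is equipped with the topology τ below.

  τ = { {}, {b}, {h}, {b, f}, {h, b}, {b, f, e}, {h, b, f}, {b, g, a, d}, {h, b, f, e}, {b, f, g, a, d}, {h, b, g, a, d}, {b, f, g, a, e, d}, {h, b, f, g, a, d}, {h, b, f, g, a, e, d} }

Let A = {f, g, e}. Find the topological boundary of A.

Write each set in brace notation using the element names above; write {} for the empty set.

opens ⊆ A: {}; union → int = {}
complement {h, b, a, d}; its interior {h, b}; cl(A) = X∖{h, b} = {f, g, a, e, d}
boundary = {f, g, a, e, d} ∖ {} = {f, g, a, e, d}

{f, g, a, e, d}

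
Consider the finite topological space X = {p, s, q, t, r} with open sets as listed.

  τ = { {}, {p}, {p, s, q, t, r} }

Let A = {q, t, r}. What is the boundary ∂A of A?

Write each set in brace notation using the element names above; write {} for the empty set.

U open, U⊆A: {}. int(A) = ⋃ = {}
X∖A={p, s}, int(X∖A)={p}, hence cl(A)={s, q, t, r}
∂A: remove int from cl → {s, q, t, r}

{s, q, t, r}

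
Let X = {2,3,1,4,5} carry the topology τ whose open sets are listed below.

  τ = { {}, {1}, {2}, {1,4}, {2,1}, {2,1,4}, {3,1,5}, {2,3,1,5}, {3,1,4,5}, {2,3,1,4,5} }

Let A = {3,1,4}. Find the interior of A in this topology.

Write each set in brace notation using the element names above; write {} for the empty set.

interior: largest open inside A is {1,4} (from {}, {1}, {1,4})

{1,4}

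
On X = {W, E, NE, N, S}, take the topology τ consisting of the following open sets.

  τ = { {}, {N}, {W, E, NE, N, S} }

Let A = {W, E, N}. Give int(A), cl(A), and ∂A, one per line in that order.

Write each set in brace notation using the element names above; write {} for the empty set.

U open, U⊆A: {}, {N}. int(A) = ⋃ = {N}
X∖A={NE, S}, int(X∖A)={}, hence cl(A)={W, E, NE, N, S}
∂A: remove int from cl → {W, E, NE, S}

int(A) = {N}
cl(A)  = {W, E, NE, N, S}
∂A     = {W, E, NE, S}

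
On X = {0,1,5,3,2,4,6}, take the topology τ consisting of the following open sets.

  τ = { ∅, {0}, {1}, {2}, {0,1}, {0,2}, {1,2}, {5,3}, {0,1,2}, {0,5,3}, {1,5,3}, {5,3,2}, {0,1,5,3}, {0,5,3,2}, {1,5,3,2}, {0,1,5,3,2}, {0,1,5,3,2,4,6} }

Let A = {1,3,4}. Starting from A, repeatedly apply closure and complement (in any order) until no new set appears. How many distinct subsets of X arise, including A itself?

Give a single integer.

complement {0,5,2,6}; its interior {0,2}; cl(A) = X∖{0,2} = {1,5,3,4,6}
With k = closure, c = complement:
  1. A     = {1,3,4}
  2. kA    = {1,5,3,4,6}
  3. cA    = {0,5,2,6}
  4. ckA   = {0,2}
  5. kcA   = {0,5,3,2,4,6}
  6. kckA  = {0,2,4,6}
  7. ckcA  = {1}
  8. ckckA = {1,5,3}
  9. kckcA = {1,4,6}
  10. ckckcA = {0,5,3,2}
k, c of each give nothing new

10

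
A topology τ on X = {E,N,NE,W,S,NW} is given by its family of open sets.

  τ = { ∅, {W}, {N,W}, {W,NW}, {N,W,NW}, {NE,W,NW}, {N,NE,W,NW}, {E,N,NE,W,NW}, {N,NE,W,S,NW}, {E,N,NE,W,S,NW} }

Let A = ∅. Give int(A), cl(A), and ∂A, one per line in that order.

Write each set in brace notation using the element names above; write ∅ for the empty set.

int(A) = ∅
cl(A)  = ∅
∂A     = ∅

U open, U⊆A: ∅. int(A) = ⋃ = ∅
X∖A={E,N,NE,W,S,NW}, int(X∖A)={E,N,NE,W,S,NW}, hence cl(A)=∅
∂A: remove int from cl → ∅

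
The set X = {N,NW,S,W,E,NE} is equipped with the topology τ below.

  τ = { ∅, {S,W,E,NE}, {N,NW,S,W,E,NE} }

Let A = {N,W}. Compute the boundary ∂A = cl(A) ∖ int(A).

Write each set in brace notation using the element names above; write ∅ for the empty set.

{N,NW,S,W,E,NE}

interior: largest open inside A is ∅ (from ∅)
cl via duality: int({NW,S,E,NE}) = ∅, so X∖∅ = {N,NW,S,W,E,NE}
cl∖int = {N,NW,S,W,E,NE}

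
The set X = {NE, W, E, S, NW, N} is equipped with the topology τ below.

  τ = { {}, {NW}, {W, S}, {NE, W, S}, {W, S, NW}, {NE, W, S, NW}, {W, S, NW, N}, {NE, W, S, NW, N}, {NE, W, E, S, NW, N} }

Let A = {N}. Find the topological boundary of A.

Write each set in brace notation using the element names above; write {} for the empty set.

opens ⊆ A: {}; union → int = {}
complement {NE, W, E, S, NW}; its interior {NE, W, S, NW}; cl(A) = X∖{NE, W, S, NW} = {E, N}
boundary = {E, N} ∖ {} = {E, N}

{E, N}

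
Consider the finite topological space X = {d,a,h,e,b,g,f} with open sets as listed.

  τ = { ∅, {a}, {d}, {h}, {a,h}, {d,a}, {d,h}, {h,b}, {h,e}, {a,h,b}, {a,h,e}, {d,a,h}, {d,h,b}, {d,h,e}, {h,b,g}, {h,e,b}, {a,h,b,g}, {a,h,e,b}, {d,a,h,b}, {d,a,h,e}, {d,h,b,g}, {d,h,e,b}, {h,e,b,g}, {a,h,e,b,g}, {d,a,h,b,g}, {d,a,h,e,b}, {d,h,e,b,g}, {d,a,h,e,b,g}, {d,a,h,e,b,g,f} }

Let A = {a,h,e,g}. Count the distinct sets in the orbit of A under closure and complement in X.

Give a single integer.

complement {d,b,f}; its interior {d}; cl(A) = X∖{d} = {a,h,e,b,g,f}
With k = closure, c = complement:
  1. A     = {a,h,e,g}
  2. kA    = {a,h,e,b,g,f}
  3. cA    = {d,b,f}
  4. ckA   = {d}
  5. kcA   = {d,b,g,f}
  6. kckA  = {d,f}
  7. ckcA  = {a,h,e}
  8. ckckA = {a,h,e,b,g}
k, c of each give nothing new

8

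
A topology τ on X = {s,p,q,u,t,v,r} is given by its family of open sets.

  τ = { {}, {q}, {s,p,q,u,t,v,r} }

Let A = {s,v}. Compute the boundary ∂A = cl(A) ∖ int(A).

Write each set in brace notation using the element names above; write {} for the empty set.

{s,p,u,t,v,r}

open subsets of A: {}; so int(A) = {}
closure: X∖int(X∖A) = X∖{q} = {s,p,u,t,v,r}
∂A = {s,p,u,t,v,r} minus {} = {s,p,u,t,v,r}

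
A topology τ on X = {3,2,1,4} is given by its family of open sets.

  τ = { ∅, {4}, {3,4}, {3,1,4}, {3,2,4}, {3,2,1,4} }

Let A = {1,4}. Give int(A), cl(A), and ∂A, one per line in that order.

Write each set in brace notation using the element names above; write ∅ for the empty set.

opens ⊆ A: ∅, {4}; union → int = {4}
complement {3,2}; its interior ∅; cl(A) = X∖∅ = {3,2,1,4}
boundary = {3,2,1,4} ∖ {4} = {3,2,1}

int(A) = {4}
cl(A)  = {3,2,1,4}
∂A     = {3,2,1}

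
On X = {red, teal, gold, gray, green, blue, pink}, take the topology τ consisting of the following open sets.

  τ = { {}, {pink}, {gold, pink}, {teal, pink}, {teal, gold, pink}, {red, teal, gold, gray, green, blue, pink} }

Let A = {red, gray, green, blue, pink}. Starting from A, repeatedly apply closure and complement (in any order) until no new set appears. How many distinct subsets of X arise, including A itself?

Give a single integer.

6

X∖A={teal, gold}, int(X∖A)={}, hence cl(A)={red, teal, gold, gray, green, blue, pink}
Orbit (k=closure, c=complement):
  1. A     = {red, gray, green, blue, pink}
  2. kA    = {red, teal, gold, gray, green, blue, pink}
  3. cA    = {teal, gold}
  4. ckA   = {}
  5. kcA   = {red, teal, gold, gray, green, blue}
  6. ckcA  = {pink}
(closed under both — stop)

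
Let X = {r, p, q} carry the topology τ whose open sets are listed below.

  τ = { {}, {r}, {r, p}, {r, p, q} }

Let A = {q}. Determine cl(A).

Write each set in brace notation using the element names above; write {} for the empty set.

{q}

complement {r, p}; its interior {r, p}; cl(A) = X∖{r, p} = {q}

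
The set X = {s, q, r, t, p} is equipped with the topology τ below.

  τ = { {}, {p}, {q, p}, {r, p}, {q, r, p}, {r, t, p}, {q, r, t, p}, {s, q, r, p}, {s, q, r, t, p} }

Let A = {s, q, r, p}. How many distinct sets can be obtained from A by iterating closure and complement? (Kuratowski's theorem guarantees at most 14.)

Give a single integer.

X∖A={t}, int(X∖A)={}, hence cl(A)={s, q, r, t, p}
Orbit (k=closure, c=complement):
  1. A     = {s, q, r, p}
  2. kA    = {s, q, r, t, p}
  3. cA    = {t}
  4. ckA   = {}
(closed under both — stop)

4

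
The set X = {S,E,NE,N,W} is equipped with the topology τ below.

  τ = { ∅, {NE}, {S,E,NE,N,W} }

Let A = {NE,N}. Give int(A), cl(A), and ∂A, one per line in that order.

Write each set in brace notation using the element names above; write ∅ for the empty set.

open subsets of A: ∅, {NE}; so int(A) = {NE}
closure: X∖int(X∖A) = X∖∅ = {S,E,NE,N,W}
∂A = {S,E,NE,N,W} minus {NE} = {S,E,N,W}

int(A) = {NE}
cl(A)  = {S,E,NE,N,W}
∂A     = {S,E,N,W}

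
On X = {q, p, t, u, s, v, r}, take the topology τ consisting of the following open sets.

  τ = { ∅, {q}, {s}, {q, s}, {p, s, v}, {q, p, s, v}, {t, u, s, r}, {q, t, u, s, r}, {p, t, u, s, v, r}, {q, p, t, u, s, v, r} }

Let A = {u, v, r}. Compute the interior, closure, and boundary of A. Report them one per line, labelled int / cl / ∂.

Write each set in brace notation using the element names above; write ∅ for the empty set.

int(A) = ∅
cl(A)  = {p, t, u, v, r}
∂A     = {p, t, u, v, r}

open subsets of A: ∅; so int(A) = ∅
closure: X∖int(X∖A) = X∖{q, s} = {p, t, u, v, r}
∂A = {p, t, u, v, r} minus ∅ = {p, t, u, v, r}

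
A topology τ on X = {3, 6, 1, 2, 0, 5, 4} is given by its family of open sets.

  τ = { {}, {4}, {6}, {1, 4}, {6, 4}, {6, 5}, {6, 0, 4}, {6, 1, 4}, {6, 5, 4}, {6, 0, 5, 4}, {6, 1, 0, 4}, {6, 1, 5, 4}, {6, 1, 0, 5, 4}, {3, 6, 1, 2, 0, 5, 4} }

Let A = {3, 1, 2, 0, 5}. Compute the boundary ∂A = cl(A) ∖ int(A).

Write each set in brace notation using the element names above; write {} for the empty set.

{3, 1, 2, 0, 5}

U open, U⊆A: {}. int(A) = ⋃ = {}
X∖A={6, 4}, int(X∖A)={6, 4}, hence cl(A)={3, 1, 2, 0, 5}
∂A: remove int from cl → {3, 1, 2, 0, 5}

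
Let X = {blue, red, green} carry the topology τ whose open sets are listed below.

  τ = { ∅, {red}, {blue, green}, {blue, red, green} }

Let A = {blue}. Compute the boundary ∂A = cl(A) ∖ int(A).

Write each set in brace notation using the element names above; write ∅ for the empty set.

{blue, green}

interior: largest open inside A is ∅ (from ∅)
cl via duality: int({red, green}) = {red}, so X∖{red} = {blue, green}
cl∖int = {blue, green}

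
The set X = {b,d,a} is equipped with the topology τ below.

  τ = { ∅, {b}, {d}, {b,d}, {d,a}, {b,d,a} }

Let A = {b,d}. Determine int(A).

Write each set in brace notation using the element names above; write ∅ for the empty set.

{b,d}

open subsets of A: ∅, {d}, {b}, {b,d}; so int(A) = {b,d}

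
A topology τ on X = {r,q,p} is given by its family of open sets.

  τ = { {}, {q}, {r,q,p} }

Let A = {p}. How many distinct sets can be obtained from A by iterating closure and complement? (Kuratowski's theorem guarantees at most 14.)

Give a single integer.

cl via duality: int({r,q}) = {q}, so X∖{q} = {r,p}
Write k for closure, c for complement:
  1. A     = {p}
  2. kA    = {r,p}
  3. cA    = {r,q}
  4. ckA   = {q}
  5. kcA   = {r,q,p}
  6. ckcA  = {}
applying k or c yields no new set

6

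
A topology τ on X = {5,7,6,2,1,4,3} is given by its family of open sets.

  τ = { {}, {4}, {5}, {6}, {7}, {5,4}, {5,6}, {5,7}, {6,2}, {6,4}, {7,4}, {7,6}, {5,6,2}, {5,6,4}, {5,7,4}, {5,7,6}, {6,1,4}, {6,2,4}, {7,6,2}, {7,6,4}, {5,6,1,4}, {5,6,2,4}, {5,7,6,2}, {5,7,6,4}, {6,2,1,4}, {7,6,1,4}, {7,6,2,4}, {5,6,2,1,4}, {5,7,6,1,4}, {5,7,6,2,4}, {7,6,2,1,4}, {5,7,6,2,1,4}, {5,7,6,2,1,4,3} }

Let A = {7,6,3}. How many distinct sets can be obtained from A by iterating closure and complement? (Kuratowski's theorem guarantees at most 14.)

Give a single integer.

8

cl via duality: int({5,2,1,4}) = {5,4}, so X∖{5,4} = {7,6,2,1,3}
Write k for closure, c for complement:
  1. A     = {7,6,3}
  2. kA    = {7,6,2,1,3}
  3. cA    = {5,2,1,4}
  4. ckA   = {5,4}
  5. kcA   = {5,2,1,4,3}
  6. kckA  = {5,1,4,3}
  7. ckcA  = {7,6}
  8. ckckA = {7,6,2}
applying k or c yields no new set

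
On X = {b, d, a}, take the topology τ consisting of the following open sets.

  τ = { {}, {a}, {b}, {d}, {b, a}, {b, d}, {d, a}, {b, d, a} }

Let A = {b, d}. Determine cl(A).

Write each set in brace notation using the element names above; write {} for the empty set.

{b, d}

closure: X∖int(X∖A) = X∖{a} = {b, d}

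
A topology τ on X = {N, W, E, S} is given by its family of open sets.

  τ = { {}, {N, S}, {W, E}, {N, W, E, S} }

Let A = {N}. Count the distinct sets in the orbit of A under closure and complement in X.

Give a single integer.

6

closure: X∖int(X∖A) = X∖{W, E} = {N, S}
Let k=closure and c=complement:
  1. A     = {N}
  2. kA    = {N, S}
  3. cA    = {W, E, S}
  4. ckA   = {W, E}
  5. kcA   = {N, W, E, S}
  6. ckcA  = {}
— saturated at 6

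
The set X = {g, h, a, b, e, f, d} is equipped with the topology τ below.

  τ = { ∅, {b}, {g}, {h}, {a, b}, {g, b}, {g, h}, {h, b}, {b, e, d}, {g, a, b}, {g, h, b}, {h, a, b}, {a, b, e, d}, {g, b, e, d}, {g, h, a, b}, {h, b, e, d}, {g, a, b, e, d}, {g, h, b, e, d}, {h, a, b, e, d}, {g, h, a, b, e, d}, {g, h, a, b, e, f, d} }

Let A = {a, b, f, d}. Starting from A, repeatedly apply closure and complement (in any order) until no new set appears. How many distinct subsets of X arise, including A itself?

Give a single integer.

cl via duality: int({g, h, e}) = {g, h}, so X∖{g, h} = {a, b, e, f, d}
Write k for closure, c for complement:
  1. A     = {a, b, f, d}
  2. kA    = {a, b, e, f, d}
  3. cA    = {g, h, e}
  4. ckA   = {g, h}
  5. kcA   = {g, h, e, f, d}
  6. kckA  = {g, h, f}
  7. ckcA  = {a, b}
  8. ckckA = {a, b, e, d}
applying k or c yields no new set

8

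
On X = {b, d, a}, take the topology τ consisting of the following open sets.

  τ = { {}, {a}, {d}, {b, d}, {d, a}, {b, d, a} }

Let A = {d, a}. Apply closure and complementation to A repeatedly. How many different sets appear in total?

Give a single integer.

4

cl via duality: int({b}) = {}, so X∖{} = {b, d, a}
Write k for closure, c for complement:
  1. A     = {d, a}
  2. kA    = {b, d, a}
  3. cA    = {b}
  4. ckA   = {}
applying k or c yields no new set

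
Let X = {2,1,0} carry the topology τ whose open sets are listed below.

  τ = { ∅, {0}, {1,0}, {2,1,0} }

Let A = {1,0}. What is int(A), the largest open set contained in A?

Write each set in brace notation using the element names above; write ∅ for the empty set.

interior: largest open inside A is {1,0} (from ∅, {0}, {1,0})

{1,0}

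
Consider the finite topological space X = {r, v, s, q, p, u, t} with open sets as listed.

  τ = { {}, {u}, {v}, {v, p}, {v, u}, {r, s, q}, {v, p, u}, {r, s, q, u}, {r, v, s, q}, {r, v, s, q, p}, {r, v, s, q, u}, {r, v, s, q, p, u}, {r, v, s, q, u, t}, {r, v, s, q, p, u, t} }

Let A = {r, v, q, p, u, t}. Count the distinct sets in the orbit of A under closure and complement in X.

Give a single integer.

X∖A={s}, int(X∖A)={}, hence cl(A)={r, v, s, q, p, u, t}
Orbit (k=closure, c=complement):
  1. A     = {r, v, q, p, u, t}
  2. kA    = {r, v, s, q, p, u, t}
  3. cA    = {s}
  4. ckA   = {}
  5. kcA   = {r, s, q, t}
  6. ckcA  = {v, p, u}
  7. kckcA = {v, p, u, t}
  8. ckckcA = {r, s, q}
(closed under both — stop)

8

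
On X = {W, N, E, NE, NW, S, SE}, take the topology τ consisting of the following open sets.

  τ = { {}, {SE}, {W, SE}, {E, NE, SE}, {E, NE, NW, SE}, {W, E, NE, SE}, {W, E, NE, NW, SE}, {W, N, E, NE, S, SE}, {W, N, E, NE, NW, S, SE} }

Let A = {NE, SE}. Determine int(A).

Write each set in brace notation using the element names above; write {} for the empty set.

{SE}

open subsets of A: {}, {SE}; so int(A) = {SE}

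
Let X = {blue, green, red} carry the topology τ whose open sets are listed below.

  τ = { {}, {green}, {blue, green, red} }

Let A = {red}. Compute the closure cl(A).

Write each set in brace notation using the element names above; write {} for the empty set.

{blue, red}

cl via duality: int({blue, green}) = {green}, so X∖{green} = {blue, red}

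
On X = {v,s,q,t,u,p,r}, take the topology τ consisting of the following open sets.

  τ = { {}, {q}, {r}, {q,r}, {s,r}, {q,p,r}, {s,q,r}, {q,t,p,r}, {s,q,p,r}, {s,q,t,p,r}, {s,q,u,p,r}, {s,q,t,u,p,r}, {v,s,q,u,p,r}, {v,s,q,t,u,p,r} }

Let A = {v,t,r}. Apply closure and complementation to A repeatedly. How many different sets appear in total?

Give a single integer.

X∖A={s,q,u,p}, int(X∖A)={q}, hence cl(A)={v,s,t,u,p,r}
Orbit (k=closure, c=complement):
  1. A     = {v,t,r}
  2. kA    = {v,s,t,u,p,r}
  3. cA    = {s,q,u,p}
  4. ckA   = {q}
  5. kcA   = {v,s,q,t,u,p}
  6. kckA  = {v,q,t,u,p}
  7. ckcA  = {r}
  8. ckckA = {s,r}
(closed under both — stop)

8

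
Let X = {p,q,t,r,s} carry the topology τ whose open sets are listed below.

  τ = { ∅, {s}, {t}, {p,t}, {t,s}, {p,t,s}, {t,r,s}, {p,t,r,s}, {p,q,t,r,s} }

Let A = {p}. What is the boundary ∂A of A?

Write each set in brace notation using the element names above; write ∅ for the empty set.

open subsets of A: ∅; so int(A) = ∅
closure: X∖int(X∖A) = X∖{t,r,s} = {p,q}
∂A = {p,q} minus ∅ = {p,q}

{p,q}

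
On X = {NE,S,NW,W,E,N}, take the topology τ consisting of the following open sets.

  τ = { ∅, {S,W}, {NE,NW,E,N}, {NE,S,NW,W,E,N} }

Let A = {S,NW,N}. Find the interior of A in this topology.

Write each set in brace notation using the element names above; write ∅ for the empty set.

opens ⊆ A: ∅; union → int = ∅

∅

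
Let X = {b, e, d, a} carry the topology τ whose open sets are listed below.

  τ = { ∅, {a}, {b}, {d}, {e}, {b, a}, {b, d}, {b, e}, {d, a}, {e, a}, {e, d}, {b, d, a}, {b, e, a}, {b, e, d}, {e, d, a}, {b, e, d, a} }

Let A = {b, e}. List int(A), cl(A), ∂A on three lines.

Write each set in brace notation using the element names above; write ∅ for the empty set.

int(A) = {b, e}
cl(A)  = {b, e}
∂A     = ∅

interior: largest open inside A is {b, e} (from ∅, {b}, {e}, {b, e})
cl via duality: int({d, a}) = {d, a}, so X∖{d, a} = {b, e}
cl∖int = ∅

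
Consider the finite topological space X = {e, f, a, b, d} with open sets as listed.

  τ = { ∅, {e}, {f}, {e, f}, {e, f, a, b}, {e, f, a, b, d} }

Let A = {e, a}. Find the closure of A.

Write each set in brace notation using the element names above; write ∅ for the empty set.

X∖A={f, b, d}, int(X∖A)={f}, hence cl(A)={e, a, b, d}

{e, a, b, d}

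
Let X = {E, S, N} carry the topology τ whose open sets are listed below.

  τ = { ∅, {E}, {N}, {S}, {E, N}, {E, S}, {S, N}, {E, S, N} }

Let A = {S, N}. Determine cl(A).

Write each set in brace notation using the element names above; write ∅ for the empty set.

{S, N}

complement {E}; its interior {E}; cl(A) = X∖{E} = {S, N}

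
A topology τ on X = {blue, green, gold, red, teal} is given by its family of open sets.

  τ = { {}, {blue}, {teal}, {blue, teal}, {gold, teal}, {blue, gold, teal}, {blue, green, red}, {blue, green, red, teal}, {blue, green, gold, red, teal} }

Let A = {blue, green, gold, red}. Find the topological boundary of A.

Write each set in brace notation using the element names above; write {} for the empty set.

{gold}

U open, U⊆A: {}, {blue}, {blue, green, red}. int(A) = ⋃ = {blue, green, red}
X∖A={teal}, int(X∖A)={teal}, hence cl(A)={blue, green, gold, red}
∂A: remove int from cl → {gold}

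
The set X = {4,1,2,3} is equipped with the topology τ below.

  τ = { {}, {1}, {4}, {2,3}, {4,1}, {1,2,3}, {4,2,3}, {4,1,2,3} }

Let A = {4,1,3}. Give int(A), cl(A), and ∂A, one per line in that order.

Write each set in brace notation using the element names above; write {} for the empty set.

int(A) = {4,1}
cl(A)  = {4,1,2,3}
∂A     = {2,3}

U open, U⊆A: {}, {4}, {1}, {4,1}. int(A) = ⋃ = {4,1}
X∖A={2}, int(X∖A)={}, hence cl(A)={4,1,2,3}
∂A: remove int from cl → {2,3}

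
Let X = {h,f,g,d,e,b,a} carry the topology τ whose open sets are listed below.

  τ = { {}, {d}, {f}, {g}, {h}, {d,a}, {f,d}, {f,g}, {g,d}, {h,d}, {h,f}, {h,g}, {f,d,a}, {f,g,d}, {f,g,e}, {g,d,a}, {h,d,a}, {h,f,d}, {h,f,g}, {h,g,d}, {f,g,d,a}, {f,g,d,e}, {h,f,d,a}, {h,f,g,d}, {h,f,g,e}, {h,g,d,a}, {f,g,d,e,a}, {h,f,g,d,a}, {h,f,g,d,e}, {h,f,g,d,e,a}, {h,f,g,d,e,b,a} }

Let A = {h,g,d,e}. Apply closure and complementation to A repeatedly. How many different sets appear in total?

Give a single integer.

cl via duality: int({f,b,a}) = {f}, so X∖{f} = {h,g,d,e,b,a}
Write k for closure, c for complement:
  1. A     = {h,g,d,e}
  2. kA    = {h,g,d,e,b,a}
  3. cA    = {f,b,a}
  4. ckA   = {f}
  5. kcA   = {f,e,b,a}
  6. kckA  = {f,e,b}
  7. ckcA  = {h,g,d}
  8. ckckA = {h,g,d,a}
applying k or c yields no new set

8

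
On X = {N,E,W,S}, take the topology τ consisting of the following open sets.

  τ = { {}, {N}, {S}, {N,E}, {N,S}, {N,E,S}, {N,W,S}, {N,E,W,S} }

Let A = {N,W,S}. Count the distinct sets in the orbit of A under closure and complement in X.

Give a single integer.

4

complement {E}; its interior {}; cl(A) = X∖{} = {N,E,W,S}
With k = closure, c = complement:
  1. A     = {N,W,S}
  2. kA    = {N,E,W,S}
  3. cA    = {E}
  4. ckA   = {}
k, c of each give nothing new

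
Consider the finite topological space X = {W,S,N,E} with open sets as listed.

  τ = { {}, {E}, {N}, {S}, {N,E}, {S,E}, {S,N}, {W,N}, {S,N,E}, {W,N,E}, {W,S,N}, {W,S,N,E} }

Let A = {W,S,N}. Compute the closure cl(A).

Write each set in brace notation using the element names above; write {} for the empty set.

X∖A={E}, int(X∖A)={E}, hence cl(A)={W,S,N}

{W,S,N}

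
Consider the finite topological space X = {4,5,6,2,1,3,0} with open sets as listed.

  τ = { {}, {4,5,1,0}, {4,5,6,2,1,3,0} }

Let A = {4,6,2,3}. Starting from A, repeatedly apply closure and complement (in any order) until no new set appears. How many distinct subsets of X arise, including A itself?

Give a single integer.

X∖A={5,1,0}, int(X∖A)={}, hence cl(A)={4,5,6,2,1,3,0}
Orbit (k=closure, c=complement):
  1. A     = {4,6,2,3}
  2. kA    = {4,5,6,2,1,3,0}
  3. cA    = {5,1,0}
  4. ckA   = {}
(closed under both — stop)

4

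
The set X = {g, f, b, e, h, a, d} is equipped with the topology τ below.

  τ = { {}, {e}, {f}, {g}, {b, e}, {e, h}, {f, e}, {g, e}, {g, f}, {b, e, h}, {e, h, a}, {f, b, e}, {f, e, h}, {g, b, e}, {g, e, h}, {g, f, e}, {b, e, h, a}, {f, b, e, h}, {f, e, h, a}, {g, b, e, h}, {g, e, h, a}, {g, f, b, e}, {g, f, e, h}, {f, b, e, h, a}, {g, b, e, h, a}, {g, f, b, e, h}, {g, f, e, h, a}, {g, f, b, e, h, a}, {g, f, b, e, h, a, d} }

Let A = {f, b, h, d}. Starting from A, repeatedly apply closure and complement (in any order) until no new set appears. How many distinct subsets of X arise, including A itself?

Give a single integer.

8

closure: X∖int(X∖A) = X∖{g, e} = {f, b, h, a, d}
Let k=closure and c=complement:
  1. A     = {f, b, h, d}
  2. kA    = {f, b, h, a, d}
  3. cA    = {g, e, a}
  4. ckA   = {g, e}
  5. kcA   = {g, b, e, h, a, d}
  6. ckcA  = {f}
  7. kckcA = {f, d}
  8. ckckcA = {g, b, e, h, a}
— saturated at 8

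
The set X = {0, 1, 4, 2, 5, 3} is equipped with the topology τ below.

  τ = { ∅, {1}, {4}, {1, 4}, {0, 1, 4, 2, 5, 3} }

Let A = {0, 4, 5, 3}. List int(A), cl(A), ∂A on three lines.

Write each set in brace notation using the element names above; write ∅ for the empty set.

int(A) = {4}
cl(A)  = {0, 4, 2, 5, 3}
∂A     = {0, 2, 5, 3}

U open, U⊆A: ∅, {4}. int(A) = ⋃ = {4}
X∖A={1, 2}, int(X∖A)={1}, hence cl(A)={0, 4, 2, 5, 3}
∂A: remove int from cl → {0, 2, 5, 3}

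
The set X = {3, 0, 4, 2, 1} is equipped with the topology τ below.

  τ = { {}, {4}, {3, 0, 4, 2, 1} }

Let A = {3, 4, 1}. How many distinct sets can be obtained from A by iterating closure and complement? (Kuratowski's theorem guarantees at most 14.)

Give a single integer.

6

cl via duality: int({0, 2}) = {}, so X∖{} = {3, 0, 4, 2, 1}
Write k for closure, c for complement:
  1. A     = {3, 4, 1}
  2. kA    = {3, 0, 4, 2, 1}
  3. cA    = {0, 2}
  4. ckA   = {}
  5. kcA   = {3, 0, 2, 1}
  6. ckcA  = {4}
applying k or c yields no new set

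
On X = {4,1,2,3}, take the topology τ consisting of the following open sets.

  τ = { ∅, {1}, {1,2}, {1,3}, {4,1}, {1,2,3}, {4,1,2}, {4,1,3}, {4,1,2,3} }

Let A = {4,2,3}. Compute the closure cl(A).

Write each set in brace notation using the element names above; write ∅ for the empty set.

{4,2,3}

cl via duality: int({1}) = {1}, so X∖{1} = {4,2,3}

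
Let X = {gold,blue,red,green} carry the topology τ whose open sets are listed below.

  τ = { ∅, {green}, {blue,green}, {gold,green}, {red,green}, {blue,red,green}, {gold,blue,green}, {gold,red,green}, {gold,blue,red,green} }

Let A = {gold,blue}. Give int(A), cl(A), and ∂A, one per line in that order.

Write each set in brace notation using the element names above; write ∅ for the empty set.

opens ⊆ A: ∅; union → int = ∅
complement {red,green}; its interior {red,green}; cl(A) = X∖{red,green} = {gold,blue}
boundary = {gold,blue} ∖ ∅ = {gold,blue}

int(A) = ∅
cl(A)  = {gold,blue}
∂A     = {gold,blue}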